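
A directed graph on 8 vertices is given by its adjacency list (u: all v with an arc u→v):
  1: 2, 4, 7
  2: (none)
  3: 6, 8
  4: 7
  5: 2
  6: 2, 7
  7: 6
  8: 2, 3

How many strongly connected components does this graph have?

6

{6, 7} are all mutually reachable — one SCC of size 2.
{3, 8} are all mutually reachable — one SCC of size 2.
{2} is an SCC by itself.
{1} is an SCC by itself.
{4} is an SCC by itself.
(and 1 more singleton SCC)
That gives 6 strongly connected components.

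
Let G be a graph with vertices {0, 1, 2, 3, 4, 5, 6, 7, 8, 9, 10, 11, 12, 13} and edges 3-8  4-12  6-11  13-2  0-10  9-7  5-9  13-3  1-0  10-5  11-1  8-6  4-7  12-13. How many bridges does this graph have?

1

The edges on the cycle 4-12-13-3-8-6-11-1-0-10-5-9-7-4 are not bridges since each lies on that cycle.
But removing 13-2 disconnects 13 from 2 — this is a bridge.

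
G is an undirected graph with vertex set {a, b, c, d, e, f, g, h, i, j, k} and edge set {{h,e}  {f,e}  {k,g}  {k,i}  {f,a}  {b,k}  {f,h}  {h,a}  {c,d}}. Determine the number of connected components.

j is isolated — a component by itself.
Starting from c we can reach c, d. That is one component of size 2.
Starting from b we can reach b, g, i, k. That is one component of size 4.
Starting from a we can reach a, e, f, h. That is one component of size 4.
Total: 4 components.

4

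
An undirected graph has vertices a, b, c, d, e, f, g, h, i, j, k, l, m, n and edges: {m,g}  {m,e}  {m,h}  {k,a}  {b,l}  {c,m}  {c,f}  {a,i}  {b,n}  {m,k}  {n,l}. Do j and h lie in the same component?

No

The component containing j is {j}, and h is not in it.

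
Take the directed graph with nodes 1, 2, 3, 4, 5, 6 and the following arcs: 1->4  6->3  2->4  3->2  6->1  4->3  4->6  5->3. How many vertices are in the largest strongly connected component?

5

{1, 2, 3, 4, 6} are all mutually reachable — one SCC of size 5.
{5} is an SCC by itself.
The largest has 5 vertices.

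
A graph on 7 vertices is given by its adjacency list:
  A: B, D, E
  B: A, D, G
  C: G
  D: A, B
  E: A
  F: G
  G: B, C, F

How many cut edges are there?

4

The edges on the cycle B-A-D-B are not bridges since each lies on that cycle.
But removing G-C disconnects G from C; removing A-E disconnects A from E; removing G-F disconnects G from F; removing B-G disconnects B from G — these are bridges.
That makes 4 bridges.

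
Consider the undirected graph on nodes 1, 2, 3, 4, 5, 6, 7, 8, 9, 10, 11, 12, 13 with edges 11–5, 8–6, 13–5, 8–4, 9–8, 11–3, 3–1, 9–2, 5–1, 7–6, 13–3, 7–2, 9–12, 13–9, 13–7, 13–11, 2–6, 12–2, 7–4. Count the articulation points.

1

Removing 13 increases the component count from 2 to 3, so 13 is a cut vertex.
By contrast removing 12 leaves 2 components; it is not a cut vertex. No other vertex is a cut vertex either.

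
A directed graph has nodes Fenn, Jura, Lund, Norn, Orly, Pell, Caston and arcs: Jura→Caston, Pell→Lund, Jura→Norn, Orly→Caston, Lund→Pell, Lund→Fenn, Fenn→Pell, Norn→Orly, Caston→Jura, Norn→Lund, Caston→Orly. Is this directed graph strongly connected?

There is no directed path from Lund to Norn, so the graph is not strongly connected.

No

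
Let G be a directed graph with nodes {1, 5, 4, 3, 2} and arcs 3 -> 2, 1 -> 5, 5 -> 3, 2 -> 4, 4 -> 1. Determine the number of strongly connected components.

{1, 2, 3, 4, 5} are all mutually reachable — one SCC of size 5.
That gives 1 strongly connected component.

1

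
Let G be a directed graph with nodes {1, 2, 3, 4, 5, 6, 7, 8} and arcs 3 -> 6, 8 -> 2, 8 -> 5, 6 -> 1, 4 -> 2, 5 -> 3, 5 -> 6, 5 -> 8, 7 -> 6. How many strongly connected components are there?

7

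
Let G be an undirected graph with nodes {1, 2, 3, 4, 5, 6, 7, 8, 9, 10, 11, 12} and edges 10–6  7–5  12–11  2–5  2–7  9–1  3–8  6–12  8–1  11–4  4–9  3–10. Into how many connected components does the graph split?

2

Starting from 2 we can reach 2, 5, 7. That is one component of size 3.
Starting from 1 we can reach 1, 3, 4, 6, 8, 9, 10, 11, 12. That is one component of size 9.
Total: 2 components.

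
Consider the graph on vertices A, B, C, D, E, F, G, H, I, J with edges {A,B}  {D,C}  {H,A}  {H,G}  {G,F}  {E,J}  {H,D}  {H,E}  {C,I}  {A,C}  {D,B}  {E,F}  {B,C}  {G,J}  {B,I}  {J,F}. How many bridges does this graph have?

0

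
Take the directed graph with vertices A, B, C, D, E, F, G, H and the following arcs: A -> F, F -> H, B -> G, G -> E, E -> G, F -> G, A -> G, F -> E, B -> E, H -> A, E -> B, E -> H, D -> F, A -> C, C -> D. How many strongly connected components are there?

{A, B, C, D, E, F, G, H} are all mutually reachable — one SCC of size 8.
That gives 1 strongly connected component.

1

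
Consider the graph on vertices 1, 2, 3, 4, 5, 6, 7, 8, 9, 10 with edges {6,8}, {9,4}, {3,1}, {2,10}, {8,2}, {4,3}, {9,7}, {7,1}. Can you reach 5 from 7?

The component containing 7 is {1, 3, 4, 7, 9}, and 5 is not in it.

No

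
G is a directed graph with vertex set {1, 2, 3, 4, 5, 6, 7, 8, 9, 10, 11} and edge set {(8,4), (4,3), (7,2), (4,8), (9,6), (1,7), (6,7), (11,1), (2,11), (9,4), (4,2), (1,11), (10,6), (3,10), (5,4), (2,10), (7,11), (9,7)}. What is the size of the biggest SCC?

{1, 2, 6, 7, 10, 11} are all mutually reachable — one SCC of size 6.
{4, 8} are all mutually reachable — one SCC of size 2.
{9} is an SCC by itself.
{3} is an SCC by itself.
{5} is an SCC by itself.
The largest has 6 vertices.

6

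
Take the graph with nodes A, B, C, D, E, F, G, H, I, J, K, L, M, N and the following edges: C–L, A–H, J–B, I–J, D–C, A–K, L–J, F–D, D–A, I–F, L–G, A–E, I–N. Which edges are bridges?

A-D, A-E, A-H, A-K, B-J, G-L, I-N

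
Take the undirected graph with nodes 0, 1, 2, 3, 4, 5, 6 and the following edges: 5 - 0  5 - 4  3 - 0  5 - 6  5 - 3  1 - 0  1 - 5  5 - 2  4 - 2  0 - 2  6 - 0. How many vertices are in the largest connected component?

Starting from 0 we can reach 0, 1, 2, 3, 4, 5, 6. That is one component of size 7.
The largest has 7 vertices.

7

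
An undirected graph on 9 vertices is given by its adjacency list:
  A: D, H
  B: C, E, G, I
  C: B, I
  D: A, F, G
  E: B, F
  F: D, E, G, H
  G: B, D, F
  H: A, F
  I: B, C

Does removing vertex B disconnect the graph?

Yes

Deleting B raises the number of components from 1 to 2, so B is a cut vertex.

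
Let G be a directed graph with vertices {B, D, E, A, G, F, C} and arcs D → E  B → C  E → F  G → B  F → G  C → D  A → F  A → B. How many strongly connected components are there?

{B, C, D, E, F, G} are all mutually reachable — one SCC of size 6.
{A} is an SCC by itself.
That gives 2 strongly connected components.

2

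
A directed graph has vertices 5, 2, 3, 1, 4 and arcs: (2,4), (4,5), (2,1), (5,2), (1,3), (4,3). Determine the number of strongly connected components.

3

{2, 4, 5} are all mutually reachable — one SCC of size 3.
{3} is an SCC by itself.
{1} is an SCC by itself.
That gives 3 strongly connected components.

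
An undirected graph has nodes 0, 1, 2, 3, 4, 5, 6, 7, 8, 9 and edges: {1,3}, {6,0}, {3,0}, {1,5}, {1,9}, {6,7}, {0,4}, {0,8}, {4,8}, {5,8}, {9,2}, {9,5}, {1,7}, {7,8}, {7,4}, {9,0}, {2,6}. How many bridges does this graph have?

The edges on the cycle 1-9-2-6-7-1 are not bridges since each lies on that cycle.
Every edge lies on some cycle, so there are no bridges.

0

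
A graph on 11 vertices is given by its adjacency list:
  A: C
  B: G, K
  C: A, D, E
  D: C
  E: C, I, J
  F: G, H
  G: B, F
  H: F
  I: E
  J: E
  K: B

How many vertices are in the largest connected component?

6

Starting from B we can reach B, F, G, H, K. That is one component of size 5.
Starting from A we can reach A, C, D, E, I, J. That is one component of size 6.
The largest has 6 vertices.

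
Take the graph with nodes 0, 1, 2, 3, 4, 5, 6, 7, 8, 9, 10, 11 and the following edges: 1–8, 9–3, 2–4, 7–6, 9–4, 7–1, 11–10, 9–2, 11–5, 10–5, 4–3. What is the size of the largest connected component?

0 is isolated — a component by itself.
Starting from 5 we can reach 5, 10, 11. That is one component of size 3.
Starting from 2 we can reach 2, 3, 4, 9. That is one component of size 4.
Starting from 1 we can reach 1, 6, 7, 8. That is one component of size 4.
The largest has 4 vertices.

4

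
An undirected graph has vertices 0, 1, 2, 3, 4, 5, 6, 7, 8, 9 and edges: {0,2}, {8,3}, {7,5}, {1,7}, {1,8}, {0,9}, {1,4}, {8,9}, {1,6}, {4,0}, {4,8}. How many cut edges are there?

5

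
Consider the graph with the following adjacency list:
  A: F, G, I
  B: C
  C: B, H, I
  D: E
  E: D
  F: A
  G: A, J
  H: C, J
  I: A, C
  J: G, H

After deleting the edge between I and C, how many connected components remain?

I and C are still connected via I-A-G-J-H-C, so the component count stays at 2.

2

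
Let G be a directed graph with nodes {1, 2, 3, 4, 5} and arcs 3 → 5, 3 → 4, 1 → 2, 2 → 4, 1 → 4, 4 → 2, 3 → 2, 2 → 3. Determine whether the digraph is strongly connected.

There is no directed path from 2 to 1, so the graph is not strongly connected.

No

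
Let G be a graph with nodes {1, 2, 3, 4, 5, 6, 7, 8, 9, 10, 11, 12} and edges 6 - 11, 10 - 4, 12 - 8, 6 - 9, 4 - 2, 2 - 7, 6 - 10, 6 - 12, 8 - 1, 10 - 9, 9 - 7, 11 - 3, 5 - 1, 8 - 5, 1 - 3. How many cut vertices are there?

Removing 6 increases the component count from 1 to 2, so 6 is a cut vertex.
By contrast removing 5 leaves 1 component; it is not a cut vertex. No other vertex is a cut vertex either.

1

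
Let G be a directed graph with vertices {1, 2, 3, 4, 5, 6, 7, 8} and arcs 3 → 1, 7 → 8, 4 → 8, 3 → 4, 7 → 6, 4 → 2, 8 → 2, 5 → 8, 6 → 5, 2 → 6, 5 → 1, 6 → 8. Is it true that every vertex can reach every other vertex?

No

There is no directed path from 6 to 4, so the graph is not strongly connected.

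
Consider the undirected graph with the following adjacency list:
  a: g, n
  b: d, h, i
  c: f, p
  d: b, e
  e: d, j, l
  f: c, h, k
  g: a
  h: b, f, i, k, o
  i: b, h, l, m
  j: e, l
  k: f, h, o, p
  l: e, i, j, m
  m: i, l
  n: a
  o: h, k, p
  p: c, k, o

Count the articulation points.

Removing a increases the component count from 2 to 3, so a is a cut vertex.
Removing h increases the component count from 2 to 3, so h is a cut vertex.
By contrast removing f leaves 2 components; it is not a cut vertex. No other vertex is a cut vertex either.

2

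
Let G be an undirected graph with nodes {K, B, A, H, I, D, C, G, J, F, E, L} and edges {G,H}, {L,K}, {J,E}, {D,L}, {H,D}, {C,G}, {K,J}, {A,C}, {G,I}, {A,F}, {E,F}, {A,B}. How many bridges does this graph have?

2

The edges on the cycle A-C-G-H-D-L-K-J-E-F-A are not bridges since each lies on that cycle.
But removing G-I disconnects G from I; removing A-B disconnects A from B — these are bridges.
That makes 2 bridges.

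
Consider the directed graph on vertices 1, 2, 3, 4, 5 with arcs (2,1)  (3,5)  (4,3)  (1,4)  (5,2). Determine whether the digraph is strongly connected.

Yes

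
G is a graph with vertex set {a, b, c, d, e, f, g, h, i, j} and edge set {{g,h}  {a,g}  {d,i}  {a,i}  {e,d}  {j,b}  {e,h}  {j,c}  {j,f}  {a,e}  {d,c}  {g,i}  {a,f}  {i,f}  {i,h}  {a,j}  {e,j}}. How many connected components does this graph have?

1

Starting from a we can reach a, b, c, d, e, f, g, h, i, j. That is one component of size 10.
Total: 1 component.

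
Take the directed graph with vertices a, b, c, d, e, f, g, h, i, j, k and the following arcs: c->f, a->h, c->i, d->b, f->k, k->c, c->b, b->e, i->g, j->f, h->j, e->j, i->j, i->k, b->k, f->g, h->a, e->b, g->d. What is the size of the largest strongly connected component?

9

{b, c, d, e, f, g, i, j, k} are all mutually reachable — one SCC of size 9.
{a, h} are all mutually reachable — one SCC of size 2.
The largest has 9 vertices.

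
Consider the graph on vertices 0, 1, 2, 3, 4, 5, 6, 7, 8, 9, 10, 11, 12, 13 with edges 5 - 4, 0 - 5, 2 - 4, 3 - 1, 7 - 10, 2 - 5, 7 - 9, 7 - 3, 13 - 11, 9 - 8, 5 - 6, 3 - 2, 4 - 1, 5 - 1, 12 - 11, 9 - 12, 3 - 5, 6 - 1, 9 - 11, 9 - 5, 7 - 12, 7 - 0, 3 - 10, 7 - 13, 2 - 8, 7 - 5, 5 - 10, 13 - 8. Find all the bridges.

none

The edges on the cycle 5-6-1-5 are not bridges since each lies on that cycle.
Every edge lies on some cycle, so there are no bridges.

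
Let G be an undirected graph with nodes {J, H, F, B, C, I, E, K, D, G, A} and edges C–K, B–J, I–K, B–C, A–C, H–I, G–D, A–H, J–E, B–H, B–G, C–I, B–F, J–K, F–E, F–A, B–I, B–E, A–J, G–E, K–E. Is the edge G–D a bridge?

Removing G–D leaves no path between G and D: the component count goes from 1 to 2. So it is a bridge.

Yes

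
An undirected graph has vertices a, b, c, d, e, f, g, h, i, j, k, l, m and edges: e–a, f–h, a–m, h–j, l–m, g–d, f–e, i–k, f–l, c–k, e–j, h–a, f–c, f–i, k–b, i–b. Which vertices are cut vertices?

f

Removing f increases the component count from 2 to 3, so f is a cut vertex.
By contrast removing c leaves 2 components; it is not a cut vertex. No other vertex is a cut vertex either.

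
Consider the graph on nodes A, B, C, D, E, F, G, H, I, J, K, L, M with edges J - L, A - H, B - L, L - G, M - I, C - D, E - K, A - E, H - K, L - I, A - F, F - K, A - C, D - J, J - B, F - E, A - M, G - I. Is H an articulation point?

No

Deleting H leaves 1 component (was 1) (its neighbors A, K remain connected to each other), so H is not a cut vertex.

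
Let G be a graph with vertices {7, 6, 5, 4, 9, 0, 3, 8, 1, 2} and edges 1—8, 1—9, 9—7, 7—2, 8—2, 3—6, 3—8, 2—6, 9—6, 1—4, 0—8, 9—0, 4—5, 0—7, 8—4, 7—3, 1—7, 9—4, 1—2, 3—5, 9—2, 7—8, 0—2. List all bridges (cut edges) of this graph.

none

The edges on the cycle 7-3-5-4-8-7 are not bridges since each lies on that cycle.
Every edge lies on some cycle, so there are no bridges.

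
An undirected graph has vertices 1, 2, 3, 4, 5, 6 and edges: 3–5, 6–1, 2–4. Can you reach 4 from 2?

From 2 we can reach 2, 4, which includes 4.

Yes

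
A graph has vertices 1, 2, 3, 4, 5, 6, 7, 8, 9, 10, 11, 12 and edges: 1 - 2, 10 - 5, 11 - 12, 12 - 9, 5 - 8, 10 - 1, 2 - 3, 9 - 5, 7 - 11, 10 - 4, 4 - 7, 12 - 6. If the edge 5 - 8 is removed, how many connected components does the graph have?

2

Before removal there is 1 component.
5 - 8 is a bridge — removing it separates 5's side from 8's side.
After removal: 2 components.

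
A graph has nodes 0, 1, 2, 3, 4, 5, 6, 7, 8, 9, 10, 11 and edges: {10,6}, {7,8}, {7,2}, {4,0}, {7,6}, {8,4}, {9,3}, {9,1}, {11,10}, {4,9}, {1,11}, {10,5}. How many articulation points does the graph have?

Removing 4 increases the component count from 1 to 2, so 4 is a cut vertex.
Removing 7 increases the component count from 1 to 2, so 7 is a cut vertex.
Removing 9 increases the component count from 1 to 2, so 9 is a cut vertex.
Likewise 10 is a cut vertex.
By contrast removing 11 leaves 1 component; it is not a cut vertex. No other vertex is a cut vertex either.

4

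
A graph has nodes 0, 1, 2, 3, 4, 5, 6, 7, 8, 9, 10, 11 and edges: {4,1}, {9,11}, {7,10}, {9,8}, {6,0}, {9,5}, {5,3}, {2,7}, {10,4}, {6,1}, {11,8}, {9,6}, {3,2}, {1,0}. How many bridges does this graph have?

0

The edges on the cycle 9-11-8-9 are not bridges since each lies on that cycle.
Every edge lies on some cycle, so there are no bridges.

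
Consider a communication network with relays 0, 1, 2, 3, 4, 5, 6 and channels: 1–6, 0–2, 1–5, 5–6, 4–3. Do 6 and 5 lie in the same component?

Yes

From 6 we can reach 1, 5, 6, which includes 5.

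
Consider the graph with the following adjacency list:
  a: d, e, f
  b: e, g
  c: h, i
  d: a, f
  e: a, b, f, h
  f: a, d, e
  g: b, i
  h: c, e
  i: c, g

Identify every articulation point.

Removing e increases the component count from 1 to 2, so e is a cut vertex.
By contrast removing b leaves 1 component; it is not a cut vertex. No other vertex is a cut vertex either.

e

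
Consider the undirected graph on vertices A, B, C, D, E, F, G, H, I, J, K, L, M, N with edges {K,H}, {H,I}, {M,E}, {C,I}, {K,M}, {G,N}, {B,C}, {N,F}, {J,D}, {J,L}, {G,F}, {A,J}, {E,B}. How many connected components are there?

3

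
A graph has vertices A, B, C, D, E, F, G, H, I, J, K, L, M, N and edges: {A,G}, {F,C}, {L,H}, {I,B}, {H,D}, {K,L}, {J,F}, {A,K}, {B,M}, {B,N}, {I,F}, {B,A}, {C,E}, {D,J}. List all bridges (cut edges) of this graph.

A-G, B-M, B-N, C-E, C-F

The edges on the cycle I-B-A-K-L-H-D-J-F-I are not bridges since each lies on that cycle.
But removing C-E disconnects C from E; removing B-M disconnects B from M; removing F-C disconnects F from C; removing A-G disconnects A from G — these are bridges.
In total 5 edges are bridges.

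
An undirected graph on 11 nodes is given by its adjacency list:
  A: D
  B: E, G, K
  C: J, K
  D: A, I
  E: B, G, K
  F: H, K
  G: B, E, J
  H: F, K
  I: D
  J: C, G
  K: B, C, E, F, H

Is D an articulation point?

Yes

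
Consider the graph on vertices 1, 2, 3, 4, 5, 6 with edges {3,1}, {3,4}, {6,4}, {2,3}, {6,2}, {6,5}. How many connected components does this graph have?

Starting from 1 we can reach 1, 2, 3, 4, 5, 6. That is one component of size 6.
Total: 1 component.

1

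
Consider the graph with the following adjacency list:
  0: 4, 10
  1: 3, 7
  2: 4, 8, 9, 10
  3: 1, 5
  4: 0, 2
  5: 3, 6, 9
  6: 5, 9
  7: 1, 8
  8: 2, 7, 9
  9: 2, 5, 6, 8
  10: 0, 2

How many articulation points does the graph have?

1

Removing 2 increases the component count from 1 to 2, so 2 is a cut vertex.
By contrast removing 9 leaves 1 component; it is not a cut vertex. No other vertex is a cut vertex either.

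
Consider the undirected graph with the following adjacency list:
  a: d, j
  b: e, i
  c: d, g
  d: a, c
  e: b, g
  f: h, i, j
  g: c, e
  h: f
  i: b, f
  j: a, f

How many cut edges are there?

1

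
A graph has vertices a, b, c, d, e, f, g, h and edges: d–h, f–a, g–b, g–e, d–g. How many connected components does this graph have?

c is isolated — a component by itself.
Starting from a we can reach a, f. That is one component of size 2.
Starting from b we can reach b, d, e, g, h. That is one component of size 5.
Total: 3 components.

3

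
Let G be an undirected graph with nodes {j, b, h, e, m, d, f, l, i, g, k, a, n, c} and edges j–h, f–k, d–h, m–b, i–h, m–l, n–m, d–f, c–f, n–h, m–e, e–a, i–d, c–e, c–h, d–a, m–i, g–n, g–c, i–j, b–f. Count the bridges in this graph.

2

The edges on the cycle g-n-m-i-d-f-c-g are not bridges since each lies on that cycle.
But removing f–k disconnects f from k; removing m–l disconnects m from l — these are bridges.
That makes 2 bridges.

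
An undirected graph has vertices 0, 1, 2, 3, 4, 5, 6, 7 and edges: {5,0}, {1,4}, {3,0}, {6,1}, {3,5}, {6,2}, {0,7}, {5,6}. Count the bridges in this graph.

The edges on the cycle 3-5-0-3 are not bridges since each lies on that cycle.
But removing 6–2 disconnects 6 from 2; removing 1–4 disconnects 1 from 4; removing 6–1 disconnects 6 from 1; removing 0–7 disconnects 0 from 7 — these are bridges.
In total 5 edges are bridges.

5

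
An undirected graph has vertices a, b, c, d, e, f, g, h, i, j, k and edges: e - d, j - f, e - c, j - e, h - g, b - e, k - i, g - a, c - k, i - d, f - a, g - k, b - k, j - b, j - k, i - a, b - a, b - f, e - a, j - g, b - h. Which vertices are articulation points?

none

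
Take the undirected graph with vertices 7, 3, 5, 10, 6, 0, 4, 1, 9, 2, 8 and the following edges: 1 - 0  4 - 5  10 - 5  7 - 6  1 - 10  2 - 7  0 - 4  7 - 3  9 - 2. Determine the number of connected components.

8 is isolated — a component by itself.
Starting from 2 we can reach 2, 3, 6, 7, 9. That is one component of size 5.
Starting from 0 we can reach 0, 1, 4, 5, 10. That is one component of size 5.
Total: 3 components.

3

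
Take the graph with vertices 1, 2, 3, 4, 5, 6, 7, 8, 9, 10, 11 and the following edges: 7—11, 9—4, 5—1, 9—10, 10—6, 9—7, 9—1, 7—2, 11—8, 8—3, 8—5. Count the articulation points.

4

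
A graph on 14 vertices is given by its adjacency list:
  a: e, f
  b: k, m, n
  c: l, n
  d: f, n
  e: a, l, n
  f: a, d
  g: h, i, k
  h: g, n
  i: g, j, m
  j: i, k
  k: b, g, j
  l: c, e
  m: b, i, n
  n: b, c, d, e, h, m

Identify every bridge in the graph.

The edges on the cycle n-c-l-e-n are not bridges since each lies on that cycle.
Every edge lies on some cycle, so there are no bridges.

none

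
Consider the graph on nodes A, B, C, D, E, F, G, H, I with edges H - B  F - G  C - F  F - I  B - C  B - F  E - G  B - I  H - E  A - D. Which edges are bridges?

A-D

The edges on the cycle H-E-G-F-C-B-H are not bridges since each lies on that cycle.
But removing D - A disconnects D from A — this is a bridge.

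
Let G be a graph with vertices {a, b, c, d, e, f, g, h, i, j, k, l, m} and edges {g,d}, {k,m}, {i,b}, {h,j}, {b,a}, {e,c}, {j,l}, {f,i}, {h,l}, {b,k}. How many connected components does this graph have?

Starting from c we can reach c, e. That is one component of size 2.
Starting from d we can reach d, g. That is one component of size 2.
Starting from h we can reach h, j, l. That is one component of size 3.
Starting from a we can reach a, b, f, i, k, m. That is one component of size 6.
Total: 4 components.

4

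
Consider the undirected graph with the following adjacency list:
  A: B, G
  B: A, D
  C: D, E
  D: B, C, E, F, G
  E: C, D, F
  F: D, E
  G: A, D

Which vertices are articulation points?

D

Removing D increases the component count from 1 to 2, so D is a cut vertex.
By contrast removing E leaves 1 component; it is not a cut vertex. No other vertex is a cut vertex either.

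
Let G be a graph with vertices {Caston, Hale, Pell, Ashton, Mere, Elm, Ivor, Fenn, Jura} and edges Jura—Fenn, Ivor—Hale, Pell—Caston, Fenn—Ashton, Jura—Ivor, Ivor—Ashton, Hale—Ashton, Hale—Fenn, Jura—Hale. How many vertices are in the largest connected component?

5

Mere is isolated — a component by itself.
Elm is isolated — a component by itself.
Starting from Pell we can reach Pell, Caston. That is one component of size 2.
Starting from Fenn we can reach Fenn, Hale, Ivor, Jura, Ashton. That is one component of size 5.
The largest has 5 vertices.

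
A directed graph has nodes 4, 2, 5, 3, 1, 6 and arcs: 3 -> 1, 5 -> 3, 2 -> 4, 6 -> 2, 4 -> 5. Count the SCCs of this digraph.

6

{5} is an SCC by itself.
{6} is an SCC by itself.
{2} is an SCC by itself.
{3} is an SCC by itself.
{1} is an SCC by itself.
(and 1 more singleton SCC)
That gives 6 strongly connected components.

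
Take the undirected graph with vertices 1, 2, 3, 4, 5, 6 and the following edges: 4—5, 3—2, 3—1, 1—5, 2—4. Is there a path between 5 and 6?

The component containing 5 is {1, 2, 3, 4, 5}, and 6 is not in it.

No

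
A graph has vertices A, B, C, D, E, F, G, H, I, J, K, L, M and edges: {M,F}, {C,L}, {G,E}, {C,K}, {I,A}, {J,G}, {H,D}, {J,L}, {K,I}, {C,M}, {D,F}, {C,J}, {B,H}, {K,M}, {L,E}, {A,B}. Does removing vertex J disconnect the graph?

No

Deleting J leaves 1 component (was 1) (its neighbors C, G, L remain connected to each other), so J is not a cut vertex.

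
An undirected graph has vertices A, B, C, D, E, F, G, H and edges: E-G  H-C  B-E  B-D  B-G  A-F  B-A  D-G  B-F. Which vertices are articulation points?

Removing B increases the component count from 2 to 3, so B is a cut vertex.
By contrast removing A leaves 2 components; it is not a cut vertex. No other vertex is a cut vertex either.

B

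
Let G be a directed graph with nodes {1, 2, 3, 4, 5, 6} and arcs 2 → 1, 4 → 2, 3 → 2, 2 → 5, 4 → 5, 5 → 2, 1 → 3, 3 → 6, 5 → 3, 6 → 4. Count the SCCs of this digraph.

{1, 2, 3, 4, 5, 6} are all mutually reachable — one SCC of size 6.
That gives 1 strongly connected component.

1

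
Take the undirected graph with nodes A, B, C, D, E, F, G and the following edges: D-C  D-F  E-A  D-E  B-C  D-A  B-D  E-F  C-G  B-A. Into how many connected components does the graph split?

Starting from A we can reach A, B, C, D, E, F, G. That is one component of size 7.
Total: 1 component.

1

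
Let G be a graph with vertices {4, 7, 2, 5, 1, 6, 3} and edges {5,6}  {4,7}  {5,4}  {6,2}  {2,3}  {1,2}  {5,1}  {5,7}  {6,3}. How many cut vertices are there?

1

Removing 5 increases the component count from 1 to 2, so 5 is a cut vertex.
By contrast removing 6 leaves 1 component; it is not a cut vertex. No other vertex is a cut vertex either.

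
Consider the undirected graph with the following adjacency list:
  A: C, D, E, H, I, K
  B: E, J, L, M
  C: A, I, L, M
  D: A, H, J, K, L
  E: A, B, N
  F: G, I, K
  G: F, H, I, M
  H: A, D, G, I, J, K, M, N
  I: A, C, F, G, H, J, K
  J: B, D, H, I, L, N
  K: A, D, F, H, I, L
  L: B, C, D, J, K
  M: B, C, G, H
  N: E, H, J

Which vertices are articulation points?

none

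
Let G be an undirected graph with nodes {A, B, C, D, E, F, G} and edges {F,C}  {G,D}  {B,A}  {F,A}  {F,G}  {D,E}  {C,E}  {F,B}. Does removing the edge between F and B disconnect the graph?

After removing F–B, the path F-A-B still connects them, so the edge is not a bridge.

No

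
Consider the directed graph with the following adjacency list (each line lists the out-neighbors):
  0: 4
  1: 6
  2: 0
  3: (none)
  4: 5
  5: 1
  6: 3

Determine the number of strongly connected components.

7

{2} is an SCC by itself.
{5} is an SCC by itself.
{6} is an SCC by itself.
{4} is an SCC by itself.
{0} is an SCC by itself.
(and 2 more singleton SCCs)
That gives 7 strongly connected components.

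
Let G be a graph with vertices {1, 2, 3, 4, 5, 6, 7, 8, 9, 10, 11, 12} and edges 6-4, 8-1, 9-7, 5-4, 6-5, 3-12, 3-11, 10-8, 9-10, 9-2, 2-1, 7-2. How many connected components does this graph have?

Starting from 4 we can reach 4, 5, 6. That is one component of size 3.
Starting from 3 we can reach 3, 11, 12. That is one component of size 3.
Starting from 1 we can reach 1, 2, 7, 8, 9, 10. That is one component of size 6.
Total: 3 components.

3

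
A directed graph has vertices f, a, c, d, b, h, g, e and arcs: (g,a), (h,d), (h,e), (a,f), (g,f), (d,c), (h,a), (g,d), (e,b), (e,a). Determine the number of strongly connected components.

8

{d} is an SCC by itself.
{h} is an SCC by itself.
{a} is an SCC by itself.
{c} is an SCC by itself.
{g} is an SCC by itself.
(and 3 more singleton SCCs)
That gives 8 strongly connected components.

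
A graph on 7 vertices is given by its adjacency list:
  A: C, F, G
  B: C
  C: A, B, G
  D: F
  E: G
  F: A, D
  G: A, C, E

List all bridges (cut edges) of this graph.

A-F, B-C, D-F, E-G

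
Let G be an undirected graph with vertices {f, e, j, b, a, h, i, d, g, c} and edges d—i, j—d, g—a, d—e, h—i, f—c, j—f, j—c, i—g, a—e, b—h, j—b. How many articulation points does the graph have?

Removing j increases the component count from 1 to 2, so j is a cut vertex.
By contrast removing i leaves 1 component; it is not a cut vertex. No other vertex is a cut vertex either.

1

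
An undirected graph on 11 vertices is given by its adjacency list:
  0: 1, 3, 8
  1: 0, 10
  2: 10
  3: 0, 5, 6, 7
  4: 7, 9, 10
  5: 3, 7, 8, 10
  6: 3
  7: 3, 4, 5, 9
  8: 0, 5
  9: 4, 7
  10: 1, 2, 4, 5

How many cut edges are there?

The edges on the cycle 5-3-0-8-5 are not bridges since each lies on that cycle.
But removing 6-3 disconnects 6 from 3; removing 2-10 disconnects 2 from 10 — these are bridges.
That makes 2 bridges.

2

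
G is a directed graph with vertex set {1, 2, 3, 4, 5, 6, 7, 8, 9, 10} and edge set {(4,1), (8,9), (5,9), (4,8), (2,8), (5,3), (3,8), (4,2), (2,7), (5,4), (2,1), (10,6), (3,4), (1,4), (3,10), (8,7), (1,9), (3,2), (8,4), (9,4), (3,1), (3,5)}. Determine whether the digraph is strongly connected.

There is no directed path from 2 to 3, so the graph is not strongly connected.

No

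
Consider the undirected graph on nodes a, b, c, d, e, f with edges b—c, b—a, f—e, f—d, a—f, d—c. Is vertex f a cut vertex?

Yes

Deleting f raises the number of components from 1 to 2, so f is a cut vertex.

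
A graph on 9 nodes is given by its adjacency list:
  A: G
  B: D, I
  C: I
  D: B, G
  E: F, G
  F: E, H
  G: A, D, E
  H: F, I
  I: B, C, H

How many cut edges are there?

2

The edges on the cycle G-E-F-H-I-B-D-G are not bridges since each lies on that cycle.
But removing G-A disconnects G from A; removing C-I disconnects C from I — these are bridges.
That makes 2 bridges.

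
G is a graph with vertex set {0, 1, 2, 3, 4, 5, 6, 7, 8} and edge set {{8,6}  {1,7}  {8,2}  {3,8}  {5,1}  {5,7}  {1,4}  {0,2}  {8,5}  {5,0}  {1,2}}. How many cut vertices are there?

2

Removing 1 increases the component count from 1 to 2, so 1 is a cut vertex.
Removing 8 increases the component count from 1 to 3, so 8 is a cut vertex.
By contrast removing 5 leaves 1 component; it is not a cut vertex. No other vertex is a cut vertex either.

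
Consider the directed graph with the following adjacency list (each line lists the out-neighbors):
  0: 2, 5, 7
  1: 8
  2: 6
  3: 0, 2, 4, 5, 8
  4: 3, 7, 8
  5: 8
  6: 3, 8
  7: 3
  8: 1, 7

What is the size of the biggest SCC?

9

{0, 1, 2, 3, 4, 5, 6, 7, 8} are all mutually reachable — one SCC of size 9.
The largest has 9 vertices.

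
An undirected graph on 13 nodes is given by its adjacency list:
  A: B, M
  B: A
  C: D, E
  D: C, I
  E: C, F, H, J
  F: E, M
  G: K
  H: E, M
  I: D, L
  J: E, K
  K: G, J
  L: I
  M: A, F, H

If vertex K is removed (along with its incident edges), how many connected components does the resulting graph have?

With K gone, the remaining components are: {G}; {A, B, C, D, E, F, H, I, J, L, M}.
That is 2 components.

2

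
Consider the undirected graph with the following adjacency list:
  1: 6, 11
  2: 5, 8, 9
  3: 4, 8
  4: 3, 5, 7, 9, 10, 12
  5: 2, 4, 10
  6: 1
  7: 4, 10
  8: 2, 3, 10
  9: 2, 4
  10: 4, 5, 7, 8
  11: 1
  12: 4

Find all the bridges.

1-11, 1-6, 12-4

The edges on the cycle 4-3-8-2-5-10-4 are not bridges since each lies on that cycle.
But removing 1-6 disconnects 1 from 6; removing 11-1 disconnects 11 from 1; removing 12-4 disconnects 12 from 4 — these are bridges.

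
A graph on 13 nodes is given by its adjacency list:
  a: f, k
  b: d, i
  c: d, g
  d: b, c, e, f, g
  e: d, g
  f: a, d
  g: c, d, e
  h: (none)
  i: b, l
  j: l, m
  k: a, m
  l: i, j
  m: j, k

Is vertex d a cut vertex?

Deleting d raises the number of components from 2 to 3, so d is a cut vertex.

Yes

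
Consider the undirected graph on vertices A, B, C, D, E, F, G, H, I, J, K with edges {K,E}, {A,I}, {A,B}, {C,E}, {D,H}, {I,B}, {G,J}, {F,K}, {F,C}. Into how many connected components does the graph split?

Starting from D we can reach D, H. That is one component of size 2.
Starting from G we can reach G, J. That is one component of size 2.
Starting from A we can reach A, B, I. That is one component of size 3.
Starting from C we can reach C, E, F, K. That is one component of size 4.
Total: 4 components.

4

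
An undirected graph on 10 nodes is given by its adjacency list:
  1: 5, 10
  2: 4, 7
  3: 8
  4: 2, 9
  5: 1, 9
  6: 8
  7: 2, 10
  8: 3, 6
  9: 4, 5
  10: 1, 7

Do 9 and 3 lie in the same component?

The component containing 9 is {1, 2, 4, 5, 7, 9, 10}, and 3 is not in it.

No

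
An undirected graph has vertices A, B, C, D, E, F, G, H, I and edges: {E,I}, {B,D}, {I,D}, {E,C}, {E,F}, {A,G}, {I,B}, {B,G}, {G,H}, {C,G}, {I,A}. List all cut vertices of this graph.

E, G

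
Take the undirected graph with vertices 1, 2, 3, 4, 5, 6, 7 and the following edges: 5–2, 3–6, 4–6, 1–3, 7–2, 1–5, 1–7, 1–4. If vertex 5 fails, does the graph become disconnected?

No

Deleting 5 leaves 1 component (was 1) (its neighbors 1, 2 remain connected to each other), so 5 is not a cut vertex.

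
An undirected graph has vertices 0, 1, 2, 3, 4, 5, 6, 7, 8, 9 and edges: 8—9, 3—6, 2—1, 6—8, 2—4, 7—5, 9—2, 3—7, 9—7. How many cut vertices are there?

3

Removing 2 increases the component count from 2 to 4, so 2 is a cut vertex.
Removing 7 increases the component count from 2 to 3, so 7 is a cut vertex.
Removing 9 increases the component count from 2 to 3, so 9 is a cut vertex.
By contrast removing 3 leaves 2 components; it is not a cut vertex. No other vertex is a cut vertex either.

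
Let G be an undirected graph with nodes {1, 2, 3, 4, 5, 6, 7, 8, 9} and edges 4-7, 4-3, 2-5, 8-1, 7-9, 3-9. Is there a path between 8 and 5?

The component containing 8 is {1, 8}, and 5 is not in it.

No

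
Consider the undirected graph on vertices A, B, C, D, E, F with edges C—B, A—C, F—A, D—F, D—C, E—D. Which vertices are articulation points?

C, D

Removing C increases the component count from 1 to 2, so C is a cut vertex.
Removing D increases the component count from 1 to 2, so D is a cut vertex.
By contrast removing B leaves 1 component; it is not a cut vertex. No other vertex is a cut vertex either.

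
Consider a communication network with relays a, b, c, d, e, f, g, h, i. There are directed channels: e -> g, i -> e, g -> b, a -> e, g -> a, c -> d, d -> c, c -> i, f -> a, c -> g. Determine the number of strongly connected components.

{a, e, g} are all mutually reachable — one SCC of size 3.
{c, d} are all mutually reachable — one SCC of size 2.
{b} is an SCC by itself.
{h} is an SCC by itself.
{i} is an SCC by itself.
(and 1 more singleton SCC)
That gives 6 strongly connected components.

6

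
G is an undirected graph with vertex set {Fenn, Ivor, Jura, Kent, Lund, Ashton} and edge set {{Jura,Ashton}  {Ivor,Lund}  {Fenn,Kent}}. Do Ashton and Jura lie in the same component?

Yes

From Ashton we can reach Jura, Ashton, which includes Jura.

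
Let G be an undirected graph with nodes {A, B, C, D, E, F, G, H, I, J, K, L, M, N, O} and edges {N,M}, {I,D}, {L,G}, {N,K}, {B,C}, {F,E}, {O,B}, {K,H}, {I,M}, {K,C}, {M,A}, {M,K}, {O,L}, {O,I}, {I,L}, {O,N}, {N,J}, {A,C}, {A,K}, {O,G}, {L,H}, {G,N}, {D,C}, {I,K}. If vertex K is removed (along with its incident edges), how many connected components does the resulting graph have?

With K gone, the remaining components are: {E, F}; {A, B, C, D, G, H, I, J, L, M, N, O}.
That is 2 components.

2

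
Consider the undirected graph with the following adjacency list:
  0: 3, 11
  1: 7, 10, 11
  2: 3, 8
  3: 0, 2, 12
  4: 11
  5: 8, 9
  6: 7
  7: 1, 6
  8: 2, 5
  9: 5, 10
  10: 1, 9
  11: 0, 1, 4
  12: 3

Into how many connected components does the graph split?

1

Starting from 0 we can reach 0, 1, 2, 3, 4, 5, 6, 7, 8, 9, 10, 11, 12. That is one component of size 13.
Total: 1 component.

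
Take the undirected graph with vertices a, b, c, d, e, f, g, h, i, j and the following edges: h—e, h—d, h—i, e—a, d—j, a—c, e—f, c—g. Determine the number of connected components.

2

b is isolated — a component by itself.
Starting from a we can reach a, c, d, e, f, g, h, i, j. That is one component of size 9.
Total: 2 components.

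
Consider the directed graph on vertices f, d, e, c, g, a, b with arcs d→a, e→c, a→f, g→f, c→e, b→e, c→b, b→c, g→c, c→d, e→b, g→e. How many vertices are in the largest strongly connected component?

3

{b, c, e} are all mutually reachable — one SCC of size 3.
{f} is an SCC by itself.
{g} is an SCC by itself.
{a} is an SCC by itself.
{d} is an SCC by itself.
The largest has 3 vertices.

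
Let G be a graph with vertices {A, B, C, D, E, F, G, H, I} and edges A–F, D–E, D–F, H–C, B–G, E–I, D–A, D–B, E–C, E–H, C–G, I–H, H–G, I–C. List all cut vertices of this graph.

Removing D increases the component count from 1 to 2, so D is a cut vertex.
By contrast removing C leaves 1 component; it is not a cut vertex. No other vertex is a cut vertex either.

D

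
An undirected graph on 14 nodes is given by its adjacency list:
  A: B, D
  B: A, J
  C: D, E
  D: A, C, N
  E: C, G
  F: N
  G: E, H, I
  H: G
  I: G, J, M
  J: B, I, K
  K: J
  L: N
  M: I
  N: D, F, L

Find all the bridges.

D-N, F-N, G-H, I-M, J-K, L-N

The edges on the cycle E-C-D-A-B-J-I-G-E are not bridges since each lies on that cycle.
But removing N-L disconnects N from L; removing M-I disconnects M from I; removing N-F disconnects N from F; removing H-G disconnects H from G — these are bridges.
In total 6 edges are bridges.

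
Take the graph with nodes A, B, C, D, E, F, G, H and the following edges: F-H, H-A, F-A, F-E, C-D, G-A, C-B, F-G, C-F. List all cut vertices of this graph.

Removing C increases the component count from 1 to 3, so C is a cut vertex.
Removing F increases the component count from 1 to 3, so F is a cut vertex.
By contrast removing E leaves 1 component; it is not a cut vertex. No other vertex is a cut vertex either.

C, F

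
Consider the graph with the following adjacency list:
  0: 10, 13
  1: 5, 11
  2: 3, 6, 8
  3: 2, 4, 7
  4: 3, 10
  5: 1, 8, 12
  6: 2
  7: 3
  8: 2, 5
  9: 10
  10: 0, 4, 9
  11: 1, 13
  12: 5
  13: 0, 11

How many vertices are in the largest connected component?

Starting from 0 we can reach 0, 1, 2, 3, 4, 5, 6, 7, 8, 9, 10, 11, 12, 13. That is one component of size 14.
The largest has 14 vertices.

14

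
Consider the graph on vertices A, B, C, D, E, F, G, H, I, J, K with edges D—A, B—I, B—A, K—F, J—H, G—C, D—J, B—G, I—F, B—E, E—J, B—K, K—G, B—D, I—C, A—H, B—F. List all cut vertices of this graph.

Removing B increases the component count from 1 to 2, so B is a cut vertex.
By contrast removing H leaves 1 component; it is not a cut vertex. No other vertex is a cut vertex either.

B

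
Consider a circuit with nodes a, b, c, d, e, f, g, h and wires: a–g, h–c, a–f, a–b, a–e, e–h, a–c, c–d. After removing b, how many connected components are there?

With b gone, the remaining components are: {a, c, d, e, f, g, h}.
That is 1 component.

1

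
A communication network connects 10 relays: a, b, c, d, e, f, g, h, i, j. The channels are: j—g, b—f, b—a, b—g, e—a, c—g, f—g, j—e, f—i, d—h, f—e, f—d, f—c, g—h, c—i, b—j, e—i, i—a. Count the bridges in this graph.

0

The edges on the cycle f-c-i-f are not bridges since each lies on that cycle.
Every edge lies on some cycle, so there are no bridges.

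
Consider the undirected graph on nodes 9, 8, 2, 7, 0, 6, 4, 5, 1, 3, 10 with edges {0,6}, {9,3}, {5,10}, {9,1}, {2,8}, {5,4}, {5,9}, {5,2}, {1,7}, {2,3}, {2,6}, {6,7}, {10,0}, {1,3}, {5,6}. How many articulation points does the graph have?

Removing 2 increases the component count from 1 to 2, so 2 is a cut vertex.
Removing 5 increases the component count from 1 to 2, so 5 is a cut vertex.
By contrast removing 3 leaves 1 component; it is not a cut vertex. No other vertex is a cut vertex either.

2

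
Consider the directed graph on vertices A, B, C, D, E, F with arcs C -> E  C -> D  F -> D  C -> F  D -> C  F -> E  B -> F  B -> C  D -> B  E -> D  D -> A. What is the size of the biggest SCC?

5

{B, C, D, E, F} are all mutually reachable — one SCC of size 5.
{A} is an SCC by itself.
The largest has 5 vertices.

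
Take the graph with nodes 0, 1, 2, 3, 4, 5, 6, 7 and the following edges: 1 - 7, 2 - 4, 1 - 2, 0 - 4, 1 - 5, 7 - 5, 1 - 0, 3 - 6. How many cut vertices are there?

Removing 1 increases the component count from 2 to 3, so 1 is a cut vertex.
By contrast removing 5 leaves 2 components; it is not a cut vertex. No other vertex is a cut vertex either.

1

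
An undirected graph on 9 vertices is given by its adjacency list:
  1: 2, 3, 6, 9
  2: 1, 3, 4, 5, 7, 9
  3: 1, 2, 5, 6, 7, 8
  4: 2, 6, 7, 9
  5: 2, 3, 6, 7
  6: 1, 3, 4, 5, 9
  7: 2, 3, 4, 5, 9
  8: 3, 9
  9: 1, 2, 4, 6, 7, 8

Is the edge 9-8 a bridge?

After removing 9-8, the path 9-1-3-8 still connects them, so the edge is not a bridge.

No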